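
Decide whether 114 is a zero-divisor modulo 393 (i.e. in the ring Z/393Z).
YES

gcd(114, 393) = 3 > 1, so 114 is not a unit in Z/393Z. In Z/nZ every nonzero non-unit is a zero-divisor: explicitly, take b = 393/gcd = 131 ≠ 0 (mod 393); then 114·131 = 14934 = 38·393, i.e. 114·131 ≡ 0 (mod 393). So 114 is a zero-divisor.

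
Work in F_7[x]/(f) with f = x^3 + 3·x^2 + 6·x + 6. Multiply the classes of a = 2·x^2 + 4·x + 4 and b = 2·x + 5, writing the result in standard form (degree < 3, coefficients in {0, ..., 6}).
a · b ≡ 6·x^2 + 4·x + 3 (mod f(x))

Multiply as integer polynomials: a · b = 4·x^3 + 18·x^2 + 28·x + 20. Reducing coefficients mod 7: a · b ≡ 4·x^3 + 4·x^2 + 6. Now divide by f(x) = x^3 + 3·x^2 + 6·x + 6 in F_7[x], eliminating the leading term at each step:
  leading term 4·x^3: subtract (4)·f(x) = 4·x^3 + 5·x^2 + 3·x + 3, leaving 6·x^2 + 4·x + 3 (coefficients mod 7)
The degree is now < 3, so this is the remainder. Hence a · b ≡ 6·x^2 + 4·x + 3 in F_7[x]/(f).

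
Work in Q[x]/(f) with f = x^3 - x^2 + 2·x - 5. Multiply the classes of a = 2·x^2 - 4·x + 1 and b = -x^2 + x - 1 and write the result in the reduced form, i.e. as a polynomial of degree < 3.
First multiply in Q[x] without reducing: a · b = -2·x^4 + 6·x^3 - 7·x^2 + 5·x - 1. Now divide by f(x) = x^3 - x^2 + 2·x - 5, eliminating the leading term at each step:
  leading term -2·x^4: subtract (-2·x)·f(x) = -2·x^4 + 2·x^3 - 4·x^2 + 10·x, leaving 4·x^3 - 3·x^2 - 5·x - 1
  leading term 4·x^3: subtract (4)·f(x) = 4·x^3 - 4·x^2 + 8·x - 20, leaving x^2 - 13·x + 19
The degree is now < 3, so this is the remainder. Hence a · b ≡ x^2 - 13·x + 19 in Q[x]/(f).

Final answer: a · b ≡ x^2 - 13·x + 19 (mod f(x))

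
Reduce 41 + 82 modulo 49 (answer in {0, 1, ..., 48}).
Reduce the summands first: 82 ≡ 33 (mod 49), so 41 + 82 ≡ 41 + 33 (mod 49). 41 + 33 = 74; 74 = 1·49 + 25, so (41 + 82) mod 49 = 25.

Final answer: 25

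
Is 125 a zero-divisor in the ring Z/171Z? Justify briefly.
NO

gcd(125, 171) = 1, so 125 is a unit in Z/171Z (it has a multiplicative inverse). A unit cannot be a zero-divisor: if 125·b ≡ 0 then multiplying both sides by 125^(−1) gives b ≡ 0. So 125 is not a zero-divisor.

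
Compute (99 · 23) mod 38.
Reduce the factors first: 99 ≡ 23 (mod 38), so 99 · 23 ≡ 23 · 23 (mod 38). 23 · 23 = 529. Dividing by 38: 529 = 13·38 + 35. So (99 · 23) mod 38 = 35.

Final answer: 35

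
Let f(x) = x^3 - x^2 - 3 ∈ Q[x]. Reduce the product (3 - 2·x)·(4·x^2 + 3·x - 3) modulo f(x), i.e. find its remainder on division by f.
First multiply in Q[x] without reducing: a · b = -8·x^3 + 6·x^2 + 15·x - 9. Now divide by f(x) = x^3 - x^2 - 3, eliminating the leading term at each step:
  leading term -8·x^3: subtract (-8)·f(x) = -8·x^3 + 8·x^2 + 24, leaving -2·x^2 + 15·x - 33
The degree is now < 3, so this is the remainder. Hence a · b ≡ -2·x^2 + 15·x - 33 in Q[x]/(f).

Final answer: a · b ≡ -2·x^2 + 15·x - 33 (mod f(x))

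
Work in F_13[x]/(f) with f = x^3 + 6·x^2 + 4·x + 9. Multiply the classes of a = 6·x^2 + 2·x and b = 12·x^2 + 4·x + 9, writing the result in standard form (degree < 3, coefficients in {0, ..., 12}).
Multiply as integer polynomials: a · b = 72·x^4 + 48·x^3 + 62·x^2 + 18·x. Reducing coefficients mod 13: a · b ≡ 7·x^4 + 9·x^3 + 10·x^2 + 5·x. Now divide by f(x) = x^3 + 6·x^2 + 4·x + 9 in F_13[x], eliminating the leading term at each step:
  leading term 7·x^4: subtract (7·x)·f(x) = 7·x^4 + 3·x^3 + 2·x^2 + 11·x, leaving 6·x^3 + 8·x^2 + 7·x (coefficients mod 13)
  leading term 6·x^3: subtract (6)·f(x) = 6·x^3 + 10·x^2 + 11·x + 2, leaving 11·x^2 + 9·x + 11 (coefficients mod 13)
The degree is now < 3, so this is the remainder. Hence a · b ≡ 11·x^2 + 9·x + 11 in F_13[x]/(f).

Final answer: a · b ≡ 11·x^2 + 9·x + 11 (mod f(x))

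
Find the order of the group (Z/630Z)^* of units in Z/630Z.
|(Z/630Z)^*| = 144

(Z/630Z)^* consists of the classes a with gcd(a, 630) = 1, so its order is φ(630). φ is multiplicative, with φ(p^e) = p^e − p^(e−1). Factorise 630 = 2 · 3^2 · 5 · 7. Then
  φ(630) = (2 − 1) · (3^2 − 3^1) · (5 − 1) · (7 − 1) = 1 · 6 · 4 · 6 = 144.
Thus |(Z/630Z)^*| = 144.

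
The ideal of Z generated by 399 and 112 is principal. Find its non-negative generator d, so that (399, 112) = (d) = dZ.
In the PID Z, (a, b) is generated by gcd(a, b). Compute gcd(399, 112) with the extended Euclidean algorithm, tracking rows (r, s, t) with s·399 + t·112 = r:
  row A: (399, 1, 0)   [1·399 + 0·112 = 399]
  row B: (112, 0, 1)   [0·399 + 1·112 = 112]
  399 = 3·112 + 63   → row C = row A − 3·row B = (63, 1, −3)   [check: 1·399 − 3·112 = 63]
  112 = 1·63 + 49   → row D = row B − 1·row C = (49, −1, 4)   [check: −1·399 + 4·112 = 49]
  63 = 1·49 + 14   → row E = row C − 1·row D = (14, 2, −7)   [check: 2·399 − 7·112 = 14]
  49 = 3·14 + 7   → row F = row D − 3·row E = (7, −7, 25)   [check: −7·399 + 25·112 = 7]
  14 = 2·7 + 0   → remainder 0, stop. gcd = 7 (last nonzero row F).
So gcd(399, 112) = 7, with Bézout identity −7·399 + 25·112 = 7. Containment (⊇): the Bézout identity exhibits 7 as an element of (399, 112), giving (7) ⊆ (399, 112). Containment (⊆): since 7 | 399 and 7 | 112 (399 = 7·57, 112 = 7·16), every Z-linear combination of 399 and 112 is divisible by 7, so (399, 112) ⊆ (7). Therefore (399, 112) = (7), d = 7.

Final answer: (399, 112) = (7); d = 7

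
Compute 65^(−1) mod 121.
Apply the extended Euclidean algorithm to (121, 65), tracking rows (r, s, t) with s·121 + t·65 = r. Each division r_prev = q·r_cur + r_new produces the new row as (previous row) − q·(current row):
  row A: (121, 1, 0)   [1·121 + 0·65 = 121]
  row B: (65, 0, 1)   [0·121 + 1·65 = 65]
  121 = 1·65 + 56   → row C = row A − 1·row B = (56, 1, −1)   [check: 1·121 − 1·65 = 56]
  65 = 1·56 + 9   → row D = row B − 1·row C = (9, −1, 2)   [check: −1·121 + 2·65 = 9]
  56 = 6·9 + 2   → row E = row C − 6·row D = (2, 7, −13)   [check: 7·121 − 13·65 = 2]
  9 = 4·2 + 1   → row F = row D − 4·row E = (1, −29, 54)   [check: −29·121 + 54·65 = 1]
  2 = 2·1 + 0   → remainder 0, stop. gcd = 1 (last nonzero row F).
The gcd is 1, so 65 is invertible mod 121. The last nonzero row gives −29·121 + 54·65 = 1, so t = 54. So 65^(−1) ≡ 54 (mod 121). Verify: 65 · 54 = 3510 ≡ 1 (mod 121). ✓

Final answer: 65^(−1) ≡ 54 (mod 121)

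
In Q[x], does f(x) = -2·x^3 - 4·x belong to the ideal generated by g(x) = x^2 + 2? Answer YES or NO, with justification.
YES

In Q[x] the ideal (g) consists of all multiples of g, so f ∈ (g) iff g | f, i.e. iff the remainder of f on division by g is 0. Divide f by g (g is monic, so eliminate the leading term of the running remainder at each step):
  leading term -2·x^3: subtract (-2·x)·g(x) = -2·x^3 - 4·x, leaving 0
The remainder is 0, so f(x) = g(x) · h(x) with h(x) = -2·x. Hence g | f, i.e. f ∈ (g).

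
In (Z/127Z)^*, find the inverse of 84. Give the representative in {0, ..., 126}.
Apply the extended Euclidean algorithm to (127, 84), tracking rows (r, s, t) with s·127 + t·84 = r. Each division r_prev = q·r_cur + r_new produces the new row as (previous row) − q·(current row):
  row A: (127, 1, 0)   [1·127 + 0·84 = 127]
  row B: (84, 0, 1)   [0·127 + 1·84 = 84]
  127 = 1·84 + 43   → row C = row A − 1·row B = (43, 1, −1)   [check: 1·127 − 1·84 = 43]
  84 = 1·43 + 41   → row D = row B − 1·row C = (41, −1, 2)   [check: −1·127 + 2·84 = 41]
  43 = 1·41 + 2   → row E = row C − 1·row D = (2, 2, −3)   [check: 2·127 − 3·84 = 2]
  41 = 20·2 + 1   → row F = row D − 20·row E = (1, −41, 62)   [check: −41·127 + 62·84 = 1]
  2 = 2·1 + 0   → remainder 0, stop. gcd = 1 (last nonzero row F).
The gcd is 1, so 84 is invertible mod 127. The last nonzero row gives −41·127 + 62·84 = 1, so t = 62. So 84^(−1) ≡ 62 (mod 127). Verify: 84 · 62 = 5208 ≡ 1 (mod 127). ✓

Final answer: 84^(−1) ≡ 62 (mod 127)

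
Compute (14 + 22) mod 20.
16

Reduce the summands first: 22 ≡ 2 (mod 20), so 14 + 22 ≡ 14 + 2 (mod 20). 14 + 2 = 16; 16 = 0·20 + 16, so (14 + 22) mod 20 = 16.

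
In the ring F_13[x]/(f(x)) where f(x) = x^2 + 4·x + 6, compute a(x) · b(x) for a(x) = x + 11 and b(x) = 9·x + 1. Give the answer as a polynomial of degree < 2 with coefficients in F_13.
a · b ≡ 12·x + 9 (mod f(x))

Multiply as integer polynomials: a · b = 9·x^2 + 100·x + 11. Reducing coefficients mod 13: a · b ≡ 9·x^2 + 9·x + 11. Now divide by f(x) = x^2 + 4·x + 6 in F_13[x], eliminating the leading term at each step:
  leading term 9·x^2: subtract (9)·f(x) = 9·x^2 + 10·x + 2, leaving 12·x + 9 (coefficients mod 13)
The degree is now < 2, so this is the remainder. Hence a · b ≡ 12·x + 9 in F_13[x]/(f).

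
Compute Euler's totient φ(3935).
φ(3935) = 3144

φ is multiplicative, with φ(p^e) = p^e − p^(e−1). Factorise 3935 = 5 · 787. Then
  φ(3935) = (5 − 1) · (787 − 1) = 4 · 786 = 3144.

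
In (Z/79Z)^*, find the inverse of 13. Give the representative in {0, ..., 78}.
13^(−1) ≡ 73 (mod 79)

Apply the extended Euclidean algorithm to (79, 13), tracking rows (r, s, t) with s·79 + t·13 = r. Each division r_prev = q·r_cur + r_new produces the new row as (previous row) − q·(current row):
  row A: (79, 1, 0)   [1·79 + 0·13 = 79]
  row B: (13, 0, 1)   [0·79 + 1·13 = 13]
  79 = 6·13 + 1   → row C = row A − 6·row B = (1, 1, −6)   [check: 1·79 − 6·13 = 1]
  13 = 13·1 + 0   → remainder 0, stop. gcd = 1 (last nonzero row C).
The gcd is 1, so 13 is invertible mod 79. The last nonzero row gives 1·79 − 6·13 = 1, so t = −6. So 13^(−1) ≡ −6 ≡ 73 (mod 79). Verify: 13 · 73 = 949 ≡ 1 (mod 79). ✓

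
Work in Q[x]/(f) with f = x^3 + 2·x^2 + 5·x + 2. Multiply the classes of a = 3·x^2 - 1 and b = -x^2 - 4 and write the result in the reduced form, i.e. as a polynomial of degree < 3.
First multiply in Q[x] without reducing: a · b = -3·x^4 - 11·x^2 + 4. Now divide by f(x) = x^3 + 2·x^2 + 5·x + 2, eliminating the leading term at each step:
  leading term -3·x^4: subtract (-3·x)·f(x) = -3·x^4 - 6·x^3 - 15·x^2 - 6·x, leaving 6·x^3 + 4·x^2 + 6·x + 4
  leading term 6·x^3: subtract (6)·f(x) = 6·x^3 + 12·x^2 + 30·x + 12, leaving -8·x^2 - 24·x - 8
The degree is now < 3, so this is the remainder. Hence a · b ≡ -8·x^2 - 24·x - 8 in Q[x]/(f).

Final answer: a · b ≡ -8·x^2 - 24·x - 8 (mod f(x))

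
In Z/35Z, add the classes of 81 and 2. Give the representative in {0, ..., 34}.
13

Reduce the summands first: 81 ≡ 11 (mod 35), so 81 + 2 ≡ 11 + 2 (mod 35). 11 + 2 = 13; 13 = 0·35 + 13, so (81 + 2) mod 35 = 13.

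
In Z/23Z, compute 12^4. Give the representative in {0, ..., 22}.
13

Use repeated squaring. Binary(4) = 100. Walk through the bits of the exponent 4 left-to-right: at each bit after the leading one, square the running value, then multiply by 12 if the bit is 1 (always reducing mod 23):
  bit 1 = 1 (leading): start with 12.
  bit 2 = 0: square 12^2 = 144 ≡ 6 (mod 23).
  bit 3 = 0: square 6^2 = 36 ≡ 13 (mod 23).
Final value: 12^4 ≡ 13 (mod 23).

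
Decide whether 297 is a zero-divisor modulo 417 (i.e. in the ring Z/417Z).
YES

gcd(297, 417) = 3 > 1, so 297 is not a unit in Z/417Z. In Z/nZ every nonzero non-unit is a zero-divisor: explicitly, take b = 417/gcd = 139 ≠ 0 (mod 417); then 297·139 = 41283 = 99·417, i.e. 297·139 ≡ 0 (mod 417). So 297 is a zero-divisor.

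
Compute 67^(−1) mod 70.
67^(−1) ≡ 23 (mod 70)

Apply the extended Euclidean algorithm to (70, 67), tracking rows (r, s, t) with s·70 + t·67 = r. Each division r_prev = q·r_cur + r_new produces the new row as (previous row) − q·(current row):
  row A: (70, 1, 0)   [1·70 + 0·67 = 70]
  row B: (67, 0, 1)   [0·70 + 1·67 = 67]
  70 = 1·67 + 3   → row C = row A − 1·row B = (3, 1, −1)   [check: 1·70 − 1·67 = 3]
  67 = 22·3 + 1   → row D = row B − 22·row C = (1, −22, 23)   [check: −22·70 + 23·67 = 1]
  3 = 3·1 + 0   → remainder 0, stop. gcd = 1 (last nonzero row D).
The gcd is 1, so 67 is invertible mod 70. The last nonzero row gives −22·70 + 23·67 = 1, so t = 23. So 67^(−1) ≡ 23 (mod 70). Verify: 67 · 23 = 1541 ≡ 1 (mod 70). ✓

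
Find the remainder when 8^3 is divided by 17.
2

Use repeated squaring. Binary(3) = 11. Walk through the bits of the exponent 3 left-to-right: at each bit after the leading one, square the running value, then multiply by 8 if the bit is 1 (always reducing mod 17):
  bit 1 = 1 (leading): start with 8.
  bit 2 = 1: square 8^2 = 64 ≡ 13; bit is 1, so multiply 13·8 = 104 ≡ 2 (mod 17).
Final value: 8^3 ≡ 2 (mod 17).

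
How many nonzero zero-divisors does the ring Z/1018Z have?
In Z/1018Z each nonzero element is either a unit (gcd with 1018 is 1) or a zero-divisor (gcd > 1). The number of units is φ(1018): factorise 1018 = 2 · 509, so φ(1018) = (2 − 1) · (509 − 1) = 1 · 508 = 508. The nonzero elements number 1018 − 1 = 1017. Hence the nonzero zero-divisors number 1017 − 508 = 509.

Final answer: Z/1018Z has 509 nonzero zero-divisors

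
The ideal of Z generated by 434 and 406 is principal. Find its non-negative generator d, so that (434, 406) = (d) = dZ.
(434, 406) = (14); d = 14

In the PID Z, (a, b) is generated by gcd(a, b). Compute gcd(434, 406) with the extended Euclidean algorithm, tracking rows (r, s, t) with s·434 + t·406 = r:
  row A: (434, 1, 0)   [1·434 + 0·406 = 434]
  row B: (406, 0, 1)   [0·434 + 1·406 = 406]
  434 = 1·406 + 28   → row C = row A − 1·row B = (28, 1, −1)   [check: 1·434 − 1·406 = 28]
  406 = 14·28 + 14   → row D = row B − 14·row C = (14, −14, 15)   [check: −14·434 + 15·406 = 14]
  28 = 2·14 + 0   → remainder 0, stop. gcd = 14 (last nonzero row D).
So gcd(434, 406) = 14, with Bézout identity −14·434 + 15·406 = 14. Containment (⊇): the Bézout identity exhibits 14 as an element of (434, 406), giving (14) ⊆ (434, 406). Containment (⊆): since 14 | 434 and 14 | 406 (434 = 14·31, 406 = 14·29), every Z-linear combination of 434 and 406 is divisible by 14, so (434, 406) ⊆ (14). Therefore (434, 406) = (14), d = 14.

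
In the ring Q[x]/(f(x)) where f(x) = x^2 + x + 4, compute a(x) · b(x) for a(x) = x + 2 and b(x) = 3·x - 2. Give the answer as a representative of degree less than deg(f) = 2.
a · b ≡ x - 16 (mod f(x))

First multiply in Q[x] without reducing: a · b = 3·x^2 + 4·x - 4. Now divide by f(x) = x^2 + x + 4, eliminating the leading term at each step:
  leading term 3·x^2: subtract (3)·f(x) = 3·x^2 + 3·x + 12, leaving x - 16
The degree is now < 2, so this is the remainder. Hence a · b ≡ x - 16 in Q[x]/(f).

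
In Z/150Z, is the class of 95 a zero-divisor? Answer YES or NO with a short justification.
YES

gcd(95, 150) = 5 > 1, so 95 is not a unit in Z/150Z. In Z/nZ every nonzero non-unit is a zero-divisor: explicitly, take b = 150/gcd = 30 ≠ 0 (mod 150); then 95·30 = 2850 = 19·150, i.e. 95·30 ≡ 0 (mod 150). So 95 is a zero-divisor.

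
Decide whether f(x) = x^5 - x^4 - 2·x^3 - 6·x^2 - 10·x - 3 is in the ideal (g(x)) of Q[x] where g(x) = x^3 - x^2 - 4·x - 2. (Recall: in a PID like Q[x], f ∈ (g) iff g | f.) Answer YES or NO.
NO

In Q[x] the ideal (g) consists of all multiples of g, so f ∈ (g) iff g | f, i.e. iff the remainder of f on division by g is 0. Divide f by g (g is monic, so eliminate the leading term of the running remainder at each step):
  leading term x^5: subtract (x^2)·g(x) = x^5 - x^4 - 4·x^3 - 2·x^2, leaving 2·x^3 - 4·x^2 - 10·x - 3
  leading term 2·x^3: subtract (2)·g(x) = 2·x^3 - 2·x^2 - 8·x - 4, leaving -2·x^2 - 2·x + 1
The remainder r(x) = -2·x^2 - 2·x + 1 ≠ 0 (and deg r < deg g), so g ∤ f, i.e. f ∉ (g).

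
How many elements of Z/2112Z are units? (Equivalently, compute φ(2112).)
An element a ∈ Z/2112Z is a unit iff gcd(a, 2112) = 1, so the number of units is φ(2112). φ is multiplicative, with φ(p^e) = p^e − p^(e−1). Factorise 2112 = 2^6 · 3 · 11. Then
  φ(2112) = (2^6 − 2^5) · (3 − 1) · (11 − 1) = 32 · 2 · 10 = 640.

Final answer: Z/2112Z has φ(2112) = 640 units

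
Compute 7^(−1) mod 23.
Apply the extended Euclidean algorithm to (23, 7), tracking rows (r, s, t) with s·23 + t·7 = r. Each division r_prev = q·r_cur + r_new produces the new row as (previous row) − q·(current row):
  row A: (23, 1, 0)   [1·23 + 0·7 = 23]
  row B: (7, 0, 1)   [0·23 + 1·7 = 7]
  23 = 3·7 + 2   → row C = row A − 3·row B = (2, 1, −3)   [check: 1·23 − 3·7 = 2]
  7 = 3·2 + 1   → row D = row B − 3·row C = (1, −3, 10)   [check: −3·23 + 10·7 = 1]
  2 = 2·1 + 0   → remainder 0, stop. gcd = 1 (last nonzero row D).
The gcd is 1, so 7 is invertible mod 23. The last nonzero row gives −3·23 + 10·7 = 1, so t = 10. So 7^(−1) ≡ 10 (mod 23). Verify: 7 · 10 = 70 ≡ 1 (mod 23). ✓

Final answer: 7^(−1) ≡ 10 (mod 23)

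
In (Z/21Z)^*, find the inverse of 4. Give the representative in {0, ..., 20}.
4^(−1) ≡ 16 (mod 21)

Apply the extended Euclidean algorithm to (21, 4), tracking rows (r, s, t) with s·21 + t·4 = r. Each division r_prev = q·r_cur + r_new produces the new row as (previous row) − q·(current row):
  row A: (21, 1, 0)   [1·21 + 0·4 = 21]
  row B: (4, 0, 1)   [0·21 + 1·4 = 4]
  21 = 5·4 + 1   → row C = row A − 5·row B = (1, 1, −5)   [check: 1·21 − 5·4 = 1]
  4 = 4·1 + 0   → remainder 0, stop. gcd = 1 (last nonzero row C).
The gcd is 1, so 4 is invertible mod 21. The last nonzero row gives 1·21 − 5·4 = 1, so t = −5. So 4^(−1) ≡ −5 ≡ 16 (mod 21). Verify: 4 · 16 = 64 ≡ 1 (mod 21). ✓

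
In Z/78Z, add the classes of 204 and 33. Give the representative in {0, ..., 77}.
Reduce the summands first: 204 ≡ 48 (mod 78), so 204 + 33 ≡ 48 + 33 (mod 78). 48 + 33 = 81; 81 = 1·78 + 3, so (204 + 33) mod 78 = 3.

Final answer: 3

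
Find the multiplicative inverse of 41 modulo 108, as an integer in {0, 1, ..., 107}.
Apply the extended Euclidean algorithm to (108, 41), tracking rows (r, s, t) with s·108 + t·41 = r. Each division r_prev = q·r_cur + r_new produces the new row as (previous row) − q·(current row):
  row A: (108, 1, 0)   [1·108 + 0·41 = 108]
  row B: (41, 0, 1)   [0·108 + 1·41 = 41]
  108 = 2·41 + 26   → row C = row A − 2·row B = (26, 1, −2)   [check: 1·108 − 2·41 = 26]
  41 = 1·26 + 15   → row D = row B − 1·row C = (15, −1, 3)   [check: −1·108 + 3·41 = 15]
  26 = 1·15 + 11   → row E = row C − 1·row D = (11, 2, −5)   [check: 2·108 − 5·41 = 11]
  15 = 1·11 + 4   → row F = row D − 1·row E = (4, −3, 8)   [check: −3·108 + 8·41 = 4]
  11 = 2·4 + 3   → row G = row E − 2·row F = (3, 8, −21)   [check: 8·108 − 21·41 = 3]
  4 = 1·3 + 1   → row H = row F − 1·row G = (1, −11, 29)   [check: −11·108 + 29·41 = 1]
  3 = 3·1 + 0   → remainder 0, stop. gcd = 1 (last nonzero row H).
The gcd is 1, so 41 is invertible mod 108. The last nonzero row gives −11·108 + 29·41 = 1, so t = 29. So 41^(−1) ≡ 29 (mod 108). Verify: 41 · 29 = 1189 ≡ 1 (mod 108). ✓

Final answer: 41^(−1) ≡ 29 (mod 108)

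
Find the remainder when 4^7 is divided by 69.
31

Use repeated squaring. Binary(7) = 111. Walk through the bits of the exponent 7 left-to-right: at each bit after the leading one, square the running value, then multiply by 4 if the bit is 1 (always reducing mod 69):
  bit 1 = 1 (leading): start with 4.
  bit 2 = 1: square 4^2 = 16; bit is 1, so multiply 16·4 = 64 (mod 69).
  bit 3 = 1: square 64^2 = 4096 ≡ 25; bit is 1, so multiply 25·4 = 100 ≡ 31 (mod 69).
Final value: 4^7 ≡ 31 (mod 69).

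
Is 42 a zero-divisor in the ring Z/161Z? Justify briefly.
gcd(42, 161) = 7 > 1, so 42 is not a unit in Z/161Z. In Z/nZ every nonzero non-unit is a zero-divisor: explicitly, take b = 161/gcd = 23 ≠ 0 (mod 161); then 42·23 = 966 = 6·161, i.e. 42·23 ≡ 0 (mod 161). So 42 is a zero-divisor.

Final answer: YES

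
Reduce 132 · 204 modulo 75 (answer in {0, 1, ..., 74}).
Reduce the factors first: 132 ≡ 57, 204 ≡ 54 (mod 75), so 132 · 204 ≡ 57 · 54 (mod 75). 57 · 54 = 3078. Dividing by 75: 3078 = 41·75 + 3. So (132 · 204) mod 75 = 3.

Final answer: 3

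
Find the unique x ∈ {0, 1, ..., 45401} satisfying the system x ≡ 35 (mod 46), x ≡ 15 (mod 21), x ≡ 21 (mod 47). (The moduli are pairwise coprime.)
The moduli 46, 21, 47 are pairwise coprime, so by the CRT there is a unique solution mod 46·21·47 = 45402.
Solve by successive substitution. Start with x ≡ 35 (mod 46).
  Combine with x ≡ 15 (mod 21): write x = 35 + 46·t and require 35 + 46·t ≡ 15 (mod 21), i.e. 46·t ≡ 15 − 35 ≡ 1 (mod 21). Since 46^(−1) ≡ 16 (mod 21) (46 ≡ 4 (mod 21)), t ≡ 16·1 ≡ 16 (mod 21). So x ≡ 35 + 46·16 = 771 (mod 966).
  Combine with x ≡ 21 (mod 47): write x = 771 + 966·t and require 771 + 966·t ≡ 21 (mod 47), i.e. 966·t ≡ 21 − 771 ≡ 2 (mod 47). Since 966^(−1) ≡ 38 (mod 47) (966 ≡ 26 (mod 47)), t ≡ 38·2 ≡ 29 (mod 47). So x ≡ 771 + 966·29 = 28785 (mod 45402).
Unique solution in [0, 45402): x = 28785.

Final answer: x ≡ 28785 (mod 45402); the representative in [0, 45402) is 28785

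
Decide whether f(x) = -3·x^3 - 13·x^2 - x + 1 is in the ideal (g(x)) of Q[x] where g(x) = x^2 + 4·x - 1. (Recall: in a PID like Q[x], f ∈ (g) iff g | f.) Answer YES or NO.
YES

In Q[x] the ideal (g) consists of all multiples of g, so f ∈ (g) iff g | f, i.e. iff the remainder of f on division by g is 0. Divide f by g (g is monic, so eliminate the leading term of the running remainder at each step):
  leading term -3·x^3: subtract (-3·x)·g(x) = -3·x^3 - 12·x^2 + 3·x, leaving -x^2 - 4·x + 1
  leading term -x^2: subtract (-1)·g(x) = -x^2 - 4·x + 1, leaving 0
The remainder is 0, so f(x) = g(x) · h(x) with h(x) = -3·x - 1. Hence g | f, i.e. f ∈ (g).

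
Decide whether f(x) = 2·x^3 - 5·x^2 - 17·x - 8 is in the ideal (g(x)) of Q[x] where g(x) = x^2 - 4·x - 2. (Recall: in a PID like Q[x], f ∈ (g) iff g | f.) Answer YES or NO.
In Q[x] the ideal (g) consists of all multiples of g, so f ∈ (g) iff g | f, i.e. iff the remainder of f on division by g is 0. Divide f by g (g is monic, so eliminate the leading term of the running remainder at each step):
  leading term 2·x^3: subtract (2·x)·g(x) = 2·x^3 - 8·x^2 - 4·x, leaving 3·x^2 - 13·x - 8
  leading term 3·x^2: subtract (3)·g(x) = 3·x^2 - 12·x - 6, leaving -x - 2
The remainder r(x) = -x - 2 ≠ 0 (and deg r < deg g), so g ∤ f, i.e. f ∉ (g).

Final answer: NO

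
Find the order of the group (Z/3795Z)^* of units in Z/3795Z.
|(Z/3795Z)^*| = 1760

(Z/3795Z)^* consists of the classes a with gcd(a, 3795) = 1, so its order is φ(3795). φ is multiplicative, with φ(p^e) = p^e − p^(e−1). Factorise 3795 = 3 · 5 · 11 · 23. Then
  φ(3795) = (3 − 1) · (5 − 1) · (11 − 1) · (23 − 1) = 2 · 4 · 10 · 22 = 1760.
Thus |(Z/3795Z)^*| = 1760.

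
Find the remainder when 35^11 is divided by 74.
Use repeated squaring. Binary(11) = 1011. Walk through the bits of the exponent 11 left-to-right: at each bit after the leading one, square the running value, then multiply by 35 if the bit is 1 (always reducing mod 74):
  bit 1 = 1 (leading): start with 35.
  bit 2 = 0: square 35^2 = 1225 ≡ 41 (mod 74).
  bit 3 = 1: square 41^2 = 1681 ≡ 53; bit is 1, so multiply 53·35 = 1855 ≡ 5 (mod 74).
  bit 4 = 1: square 5^2 = 25; bit is 1, so multiply 25·35 = 875 ≡ 61 (mod 74).
Final value: 35^11 ≡ 61 (mod 74).

Final answer: 61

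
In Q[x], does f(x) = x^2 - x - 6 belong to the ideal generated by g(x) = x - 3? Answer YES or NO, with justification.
YES

In Q[x] the ideal (g) consists of all multiples of g, so f ∈ (g) iff g | f, i.e. iff the remainder of f on division by g is 0. Divide f by g (g is monic, so eliminate the leading term of the running remainder at each step):
  leading term x^2: subtract (x)·g(x) = x^2 - 3·x, leaving 2·x - 6
  leading term 2·x: subtract (2)·g(x) = 2·x - 6, leaving 0
The remainder is 0, so f(x) = g(x) · h(x) with h(x) = x + 2. Hence g | f, i.e. f ∈ (g).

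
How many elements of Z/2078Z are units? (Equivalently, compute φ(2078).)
An element a ∈ Z/2078Z is a unit iff gcd(a, 2078) = 1, so the number of units is φ(2078). φ is multiplicative, with φ(p^e) = p^e − p^(e−1). Factorise 2078 = 2 · 1039. Then
  φ(2078) = (2 − 1) · (1039 − 1) = 1 · 1038 = 1038.

Final answer: Z/2078Z has φ(2078) = 1038 units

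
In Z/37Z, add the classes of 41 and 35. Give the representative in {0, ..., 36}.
Reduce the summands first: 41 ≡ 4 (mod 37), so 41 + 35 ≡ 4 + 35 (mod 37). 4 + 35 = 39; 39 = 1·37 + 2, so (41 + 35) mod 37 = 2.

Final answer: 2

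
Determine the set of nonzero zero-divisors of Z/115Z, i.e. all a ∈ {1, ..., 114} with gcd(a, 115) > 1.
An element a ∈ Z/115Z (with a ≠ 0) is a zero-divisor iff gcd(a, 115) > 1 (because a is a unit precisely when gcd(a, n) = 1, and in Z/nZ every nonzero, non-unit element is a zero-divisor). Scan a = 1, ..., 114 and keep those with gcd(a, 115) > 1:
  gcd(5, 115) = 5, gcd(10, 115) = 5, gcd(15, 115) = 5, gcd(20, 115) = 5, gcd(23, 115) = 23, gcd(25, 115) = 5, gcd(30, 115) = 5, gcd(35, 115) = 5, gcd(40, 115) = 5, gcd(45, 115) = 5, gcd(46, 115) = 23, gcd(50, 115) = 5, gcd(55, 115) = 5, gcd(60, 115) = 5, gcd(65, 115) = 5, gcd(69, 115) = 23, gcd(70, 115) = 5, gcd(75, 115) = 5, gcd(80, 115) = 5, gcd(85, 115) = 5, gcd(90, 115) = 5, gcd(92, 115) = 23, gcd(95, 115) = 5, gcd(100, 115) = 5, gcd(105, 115) = 5, gcd(110, 115) = 5.
All other a ∈ {1, ..., 114} have gcd(a, 115) = 1 and are units. So the nonzero zero-divisors are exactly the 26 values of a appearing in this scan.

Final answer: nonzero zero-divisors of Z/115Z = {5, 10, 15, 20, 23, 25, 30, 35, 40, 45, 46, 50, 55, 60, 65, 69, 70, 75, 80, 85, 90, 92, 95, 100, 105, 110}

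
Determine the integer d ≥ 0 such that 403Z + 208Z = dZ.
(403, 208) = (13); d = 13

In the PID Z, (a, b) is generated by gcd(a, b). Compute gcd(403, 208) with the extended Euclidean algorithm, tracking rows (r, s, t) with s·403 + t·208 = r:
  row A: (403, 1, 0)   [1·403 + 0·208 = 403]
  row B: (208, 0, 1)   [0·403 + 1·208 = 208]
  403 = 1·208 + 195   → row C = row A − 1·row B = (195, 1, −1)   [check: 1·403 − 1·208 = 195]
  208 = 1·195 + 13   → row D = row B − 1·row C = (13, −1, 2)   [check: −1·403 + 2·208 = 13]
  195 = 15·13 + 0   → remainder 0, stop. gcd = 13 (last nonzero row D).
So gcd(403, 208) = 13, with Bézout identity −1·403 + 2·208 = 13. Containment (⊇): the Bézout identity exhibits 13 as an element of (403, 208), giving (13) ⊆ (403, 208). Containment (⊆): since 13 | 403 and 13 | 208 (403 = 13·31, 208 = 13·16), every Z-linear combination of 403 and 208 is divisible by 13, so (403, 208) ⊆ (13). Therefore (403, 208) = (13), d = 13.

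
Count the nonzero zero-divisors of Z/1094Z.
Z/1094Z has 547 nonzero zero-divisors

In Z/1094Z each nonzero element is either a unit (gcd with 1094 is 1) or a zero-divisor (gcd > 1). The number of units is φ(1094): factorise 1094 = 2 · 547, so φ(1094) = (2 − 1) · (547 − 1) = 1 · 546 = 546. The nonzero elements number 1094 − 1 = 1093. Hence the nonzero zero-divisors number 1093 − 546 = 547.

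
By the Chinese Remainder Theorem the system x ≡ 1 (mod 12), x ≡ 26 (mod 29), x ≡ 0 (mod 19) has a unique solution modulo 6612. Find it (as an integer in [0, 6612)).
x ≡ 1273 (mod 6612); the representative in [0, 6612) is 1273

The moduli 12, 29, 19 are pairwise coprime, so by the CRT there is a unique solution mod 12·29·19 = 6612.
Solve by successive substitution. Start with x ≡ 1 (mod 12).
  Combine with x ≡ 26 (mod 29): write x = 1 + 12·t and require 1 + 12·t ≡ 26 (mod 29), i.e. 12·t ≡ 26 − 1 ≡ 25 (mod 29). Since 12^(−1) ≡ 17 (mod 29), t ≡ 17·25 ≡ 19 (mod 29). So x ≡ 1 + 12·19 = 229 (mod 348).
  Combine with x ≡ 0 (mod 19): write x = 229 + 348·t and require 229 + 348·t ≡ 0 (mod 19), i.e. 348·t ≡ 0 − 229 ≡ 18 (mod 19). Since 348^(−1) ≡ 16 (mod 19) (348 ≡ 6 (mod 19)), t ≡ 16·18 ≡ 3 (mod 19). So x ≡ 229 + 348·3 = 1273 (mod 6612).
Unique solution in [0, 6612): x = 1273.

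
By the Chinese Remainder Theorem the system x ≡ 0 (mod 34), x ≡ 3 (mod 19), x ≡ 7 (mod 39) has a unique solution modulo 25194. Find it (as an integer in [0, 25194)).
x ≡ 2074 (mod 25194); the representative in [0, 25194) is 2074

The moduli 34, 19, 39 are pairwise coprime, so by the CRT there is a unique solution mod 34·19·39 = 25194.
Solve by successive substitution. Start with x ≡ 0 (mod 34).
  Combine with x ≡ 3 (mod 19): write x = 34·t and require 34·t ≡ 3 (mod 19). Since 34^(−1) ≡ 14 (mod 19) (34 ≡ 15 (mod 19)), t ≡ 14·3 ≡ 4 (mod 19). So x ≡ 34·4 = 136 (mod 646).
  Combine with x ≡ 7 (mod 39): write x = 136 + 646·t and require 136 + 646·t ≡ 7 (mod 39), i.e. 646·t ≡ 7 − 136 ≡ 27 (mod 39). Since 646^(−1) ≡ 16 (mod 39) (646 ≡ 22 (mod 39)), t ≡ 16·27 ≡ 3 (mod 39). So x ≡ 136 + 646·3 = 2074 (mod 25194).
Unique solution in [0, 25194): x = 2074.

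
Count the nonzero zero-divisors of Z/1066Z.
In Z/1066Z each nonzero element is either a unit (gcd with 1066 is 1) or a zero-divisor (gcd > 1). The number of units is φ(1066): factorise 1066 = 2 · 13 · 41, so φ(1066) = (2 − 1) · (13 − 1) · (41 − 1) = 1 · 12 · 40 = 480. The nonzero elements number 1066 − 1 = 1065. Hence the nonzero zero-divisors number 1065 − 480 = 585.

Final answer: Z/1066Z has 585 nonzero zero-divisors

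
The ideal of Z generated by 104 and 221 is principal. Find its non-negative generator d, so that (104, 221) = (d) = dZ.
(104, 221) = (13); d = 13

In the PID Z, (a, b) is generated by gcd(a, b). Compute gcd(221, 104) with the extended Euclidean algorithm, tracking rows (r, s, t) with s·221 + t·104 = r:
  row A: (221, 1, 0)   [1·221 + 0·104 = 221]
  row B: (104, 0, 1)   [0·221 + 1·104 = 104]
  221 = 2·104 + 13   → row C = row A − 2·row B = (13, 1, −2)   [check: 1·221 − 2·104 = 13]
  104 = 8·13 + 0   → remainder 0, stop. gcd = 13 (last nonzero row C).
So gcd(104, 221) = 13, with Bézout identity 1·221 − 2·104 = 13. Containment (⊇): the Bézout identity exhibits 13 as an element of (104, 221), giving (13) ⊆ (104, 221). Containment (⊆): since 13 | 104 and 13 | 221 (104 = 13·8, 221 = 13·17), every Z-linear combination of 104 and 221 is divisible by 13, so (104, 221) ⊆ (13). Therefore (104, 221) = (13), d = 13.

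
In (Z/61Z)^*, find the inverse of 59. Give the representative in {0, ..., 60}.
Apply the extended Euclidean algorithm to (61, 59), tracking rows (r, s, t) with s·61 + t·59 = r. Each division r_prev = q·r_cur + r_new produces the new row as (previous row) − q·(current row):
  row A: (61, 1, 0)   [1·61 + 0·59 = 61]
  row B: (59, 0, 1)   [0·61 + 1·59 = 59]
  61 = 1·59 + 2   → row C = row A − 1·row B = (2, 1, −1)   [check: 1·61 − 1·59 = 2]
  59 = 29·2 + 1   → row D = row B − 29·row C = (1, −29, 30)   [check: −29·61 + 30·59 = 1]
  2 = 2·1 + 0   → remainder 0, stop. gcd = 1 (last nonzero row D).
The gcd is 1, so 59 is invertible mod 61. The last nonzero row gives −29·61 + 30·59 = 1, so t = 30. So 59^(−1) ≡ 30 (mod 61). Verify: 59 · 30 = 1770 ≡ 1 (mod 61). ✓

Final answer: 59^(−1) ≡ 30 (mod 61)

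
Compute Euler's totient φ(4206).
φ is multiplicative, with φ(p^e) = p^e − p^(e−1). Factorise 4206 = 2 · 3 · 701. Then
  φ(4206) = (2 − 1) · (3 − 1) · (701 − 1) = 1 · 2 · 700 = 1400.

Final answer: φ(4206) = 1400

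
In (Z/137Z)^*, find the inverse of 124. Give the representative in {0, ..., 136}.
Apply the extended Euclidean algorithm to (137, 124), tracking rows (r, s, t) with s·137 + t·124 = r. Each division r_prev = q·r_cur + r_new produces the new row as (previous row) − q·(current row):
  row A: (137, 1, 0)   [1·137 + 0·124 = 137]
  row B: (124, 0, 1)   [0·137 + 1·124 = 124]
  137 = 1·124 + 13   → row C = row A − 1·row B = (13, 1, −1)   [check: 1·137 − 1·124 = 13]
  124 = 9·13 + 7   → row D = row B − 9·row C = (7, −9, 10)   [check: −9·137 + 10·124 = 7]
  13 = 1·7 + 6   → row E = row C − 1·row D = (6, 10, −11)   [check: 10·137 − 11·124 = 6]
  7 = 1·6 + 1   → row F = row D − 1·row E = (1, −19, 21)   [check: −19·137 + 21·124 = 1]
  6 = 6·1 + 0   → remainder 0, stop. gcd = 1 (last nonzero row F).
The gcd is 1, so 124 is invertible mod 137. The last nonzero row gives −19·137 + 21·124 = 1, so t = 21. So 124^(−1) ≡ 21 (mod 137). Verify: 124 · 21 = 2604 ≡ 1 (mod 137). ✓

Final answer: 124^(−1) ≡ 21 (mod 137)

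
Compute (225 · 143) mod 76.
Reduce the factors first: 225 ≡ 73, 143 ≡ 67 (mod 76), so 225 · 143 ≡ 73 · 67 (mod 76). 73 · 67 = 4891. Dividing by 76: 4891 = 64·76 + 27. So (225 · 143) mod 76 = 27.

Final answer: 27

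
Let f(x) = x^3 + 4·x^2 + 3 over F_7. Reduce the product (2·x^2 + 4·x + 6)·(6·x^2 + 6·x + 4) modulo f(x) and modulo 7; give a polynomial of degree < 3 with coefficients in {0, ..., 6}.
Multiply as integer polynomials: a · b = 12·x^4 + 36·x^3 + 68·x^2 + 52·x + 24. Reducing coefficients mod 7: a · b ≡ 5·x^4 + x^3 + 5·x^2 + 3·x + 3. Now divide by f(x) = x^3 + 4·x^2 + 3 in F_7[x], eliminating the leading term at each step:
  leading term 5·x^4: subtract (5·x)·f(x) = 5·x^4 + 6·x^3 + x, leaving 2·x^3 + 5·x^2 + 2·x + 3 (coefficients mod 7)
  leading term 2·x^3: subtract (2)·f(x) = 2·x^3 + x^2 + 6, leaving 4·x^2 + 2·x + 4 (coefficients mod 7)
The degree is now < 3, so this is the remainder. Hence a · b ≡ 4·x^2 + 2·x + 4 in F_7[x]/(f).

Final answer: a · b ≡ 4·x^2 + 2·x + 4 (mod f(x))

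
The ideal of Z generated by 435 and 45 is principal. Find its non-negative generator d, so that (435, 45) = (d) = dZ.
(435, 45) = (15); d = 15

In the PID Z, (a, b) is generated by gcd(a, b). Compute gcd(435, 45) with the extended Euclidean algorithm, tracking rows (r, s, t) with s·435 + t·45 = r:
  row A: (435, 1, 0)   [1·435 + 0·45 = 435]
  row B: (45, 0, 1)   [0·435 + 1·45 = 45]
  435 = 9·45 + 30   → row C = row A − 9·row B = (30, 1, −9)   [check: 1·435 − 9·45 = 30]
  45 = 1·30 + 15   → row D = row B − 1·row C = (15, −1, 10)   [check: −1·435 + 10·45 = 15]
  30 = 2·15 + 0   → remainder 0, stop. gcd = 15 (last nonzero row D).
So gcd(435, 45) = 15, with Bézout identity −1·435 + 10·45 = 15. Containment (⊇): the Bézout identity exhibits 15 as an element of (435, 45), giving (15) ⊆ (435, 45). Containment (⊆): since 15 | 435 and 15 | 45 (435 = 15·29, 45 = 15·3), every Z-linear combination of 435 and 45 is divisible by 15, so (435, 45) ⊆ (15). Therefore (435, 45) = (15), d = 15.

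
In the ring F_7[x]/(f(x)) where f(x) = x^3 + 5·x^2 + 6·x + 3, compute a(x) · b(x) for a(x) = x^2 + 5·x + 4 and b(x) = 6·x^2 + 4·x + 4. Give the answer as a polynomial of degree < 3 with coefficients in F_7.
a · b ≡ 6·x^2 + x + 4 (mod f(x))

Multiply as integer polynomials: a · b = 6·x^4 + 34·x^3 + 48·x^2 + 36·x + 16. Reducing coefficients mod 7: a · b ≡ 6·x^4 + 6·x^3 + 6·x^2 + x + 2. Now divide by f(x) = x^3 + 5·x^2 + 6·x + 3 in F_7[x], eliminating the leading term at each step:
  leading term 6·x^4: subtract (6·x)·f(x) = 6·x^4 + 2·x^3 + x^2 + 4·x, leaving 4·x^3 + 5·x^2 + 4·x + 2 (coefficients mod 7)
  leading term 4·x^3: subtract (4)·f(x) = 4·x^3 + 6·x^2 + 3·x + 5, leaving 6·x^2 + x + 4 (coefficients mod 7)
The degree is now < 3, so this is the remainder. Hence a · b ≡ 6·x^2 + x + 4 in F_7[x]/(f).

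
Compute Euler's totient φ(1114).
φ is multiplicative, with φ(p^e) = p^e − p^(e−1). Factorise 1114 = 2 · 557. Then
  φ(1114) = (2 − 1) · (557 − 1) = 1 · 556 = 556.

Final answer: φ(1114) = 556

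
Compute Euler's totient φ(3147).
φ(3147) = 2096

φ is multiplicative, with φ(p^e) = p^e − p^(e−1). Factorise 3147 = 3 · 1049. Then
  φ(3147) = (3 − 1) · (1049 − 1) = 2 · 1048 = 2096.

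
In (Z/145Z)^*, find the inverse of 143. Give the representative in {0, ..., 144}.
Apply the extended Euclidean algorithm to (145, 143), tracking rows (r, s, t) with s·145 + t·143 = r. Each division r_prev = q·r_cur + r_new produces the new row as (previous row) − q·(current row):
  row A: (145, 1, 0)   [1·145 + 0·143 = 145]
  row B: (143, 0, 1)   [0·145 + 1·143 = 143]
  145 = 1·143 + 2   → row C = row A − 1·row B = (2, 1, −1)   [check: 1·145 − 1·143 = 2]
  143 = 71·2 + 1   → row D = row B − 71·row C = (1, −71, 72)   [check: −71·145 + 72·143 = 1]
  2 = 2·1 + 0   → remainder 0, stop. gcd = 1 (last nonzero row D).
The gcd is 1, so 143 is invertible mod 145. The last nonzero row gives −71·145 + 72·143 = 1, so t = 72. So 143^(−1) ≡ 72 (mod 145). Verify: 143 · 72 = 10296 ≡ 1 (mod 145). ✓

Final answer: 143^(−1) ≡ 72 (mod 145)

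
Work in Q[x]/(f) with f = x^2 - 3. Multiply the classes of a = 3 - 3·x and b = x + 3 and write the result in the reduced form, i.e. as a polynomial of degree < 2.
a · b ≡ -6·x (mod f(x))

First multiply in Q[x] without reducing: a · b = -3·x^2 - 6·x + 9. Now divide by f(x) = x^2 - 3, eliminating the leading term at each step:
  leading term -3·x^2: subtract (-3)·f(x) = 9 - 3·x^2, leaving -6·x
The degree is now < 2, so this is the remainder. Hence a · b ≡ -6·x in Q[x]/(f).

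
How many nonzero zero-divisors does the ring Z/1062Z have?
Z/1062Z has 713 nonzero zero-divisors

In Z/1062Z each nonzero element is either a unit (gcd with 1062 is 1) or a zero-divisor (gcd > 1). The number of units is φ(1062): factorise 1062 = 2 · 3^2 · 59, so φ(1062) = (2 − 1) · (3^2 − 3^1) · (59 − 1) = 1 · 6 · 58 = 348. The nonzero elements number 1062 − 1 = 1061. Hence the nonzero zero-divisors number 1061 − 348 = 713.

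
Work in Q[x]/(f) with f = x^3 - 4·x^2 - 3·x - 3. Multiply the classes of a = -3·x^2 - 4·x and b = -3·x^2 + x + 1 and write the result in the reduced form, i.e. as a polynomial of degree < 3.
First multiply in Q[x] without reducing: a · b = 9·x^4 + 9·x^3 - 7·x^2 - 4·x. Now divide by f(x) = x^3 - 4·x^2 - 3·x - 3, eliminating the leading term at each step:
  leading term 9·x^4: subtract (9·x)·f(x) = 9·x^4 - 36·x^3 - 27·x^2 - 27·x, leaving 45·x^3 + 20·x^2 + 23·x
  leading term 45·x^3: subtract (45)·f(x) = 45·x^3 - 180·x^2 - 135·x - 135, leaving 200·x^2 + 158·x + 135
The degree is now < 3, so this is the remainder. Hence a · b ≡ 200·x^2 + 158·x + 135 in Q[x]/(f).

Final answer: a · b ≡ 200·x^2 + 158·x + 135 (mod f(x))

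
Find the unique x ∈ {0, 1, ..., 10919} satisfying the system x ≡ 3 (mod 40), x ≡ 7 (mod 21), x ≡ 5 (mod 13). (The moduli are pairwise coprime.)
x ≡ 5803 (mod 10920); the representative in [0, 10920) is 5803

The moduli 40, 21, 13 are pairwise coprime, so by the CRT there is a unique solution mod 40·21·13 = 10920.
Solve by successive substitution. Start with x ≡ 3 (mod 40).
  Combine with x ≡ 7 (mod 21): write x = 3 + 40·t and require 3 + 40·t ≡ 7 (mod 21), i.e. 40·t ≡ 7 − 3 ≡ 4 (mod 21). Since 40^(−1) ≡ 10 (mod 21) (40 ≡ 19 (mod 21)), t ≡ 10·4 ≡ 19 (mod 21). So x ≡ 3 + 40·19 = 763 (mod 840).
  Combine with x ≡ 5 (mod 13): write x = 763 + 840·t and require 763 + 840·t ≡ 5 (mod 13), i.e. 840·t ≡ 5 − 763 ≡ 9 (mod 13). Since 840^(−1) ≡ 5 (mod 13) (840 ≡ 8 (mod 13)), t ≡ 5·9 ≡ 6 (mod 13). So x ≡ 763 + 840·6 = 5803 (mod 10920).
Unique solution in [0, 10920): x = 5803.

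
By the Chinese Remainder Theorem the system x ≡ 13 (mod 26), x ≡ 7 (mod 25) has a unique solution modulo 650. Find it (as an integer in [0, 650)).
x ≡ 507 (mod 650); the representative in [0, 650) is 507

The moduli 26, 25 are pairwise coprime, so by the CRT there is a unique solution mod 26·25 = 650.
Solve by successive substitution. Start with x ≡ 13 (mod 26).
  Combine with x ≡ 7 (mod 25): write x = 13 + 26·t and require 13 + 26·t ≡ 7 (mod 25), i.e. 26·t ≡ 7 − 13 ≡ 19 (mod 25). Since 26^(−1) ≡ 1 (mod 25) (26 ≡ 1 (mod 25)), t ≡ 1·19 ≡ 19 (mod 25). So x ≡ 13 + 26·19 = 507 (mod 650).
Unique solution in [0, 650): x = 507.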